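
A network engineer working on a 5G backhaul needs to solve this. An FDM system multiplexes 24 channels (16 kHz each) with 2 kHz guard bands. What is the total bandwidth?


Given: 24 channels, 16 kHz each, guard = 2 kHz
Channel bandwidth = 24 * 16 = 384 kHz
Guard bands = 23 gaps * 2 kHz = 46 kHz
Total = 384 + 46 = 430 kHz

430


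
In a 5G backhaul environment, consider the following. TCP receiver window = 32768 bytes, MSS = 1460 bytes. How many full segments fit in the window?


Given: RWND = 32768 bytes, MSS = 1460 bytes
Full segments = floor(RWND / MSS)
Full segments = floor(32768 / 1460)
Full segments = floor(22.4438) = 22

22


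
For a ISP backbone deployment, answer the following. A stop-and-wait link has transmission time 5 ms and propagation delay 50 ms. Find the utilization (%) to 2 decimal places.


Given: Ttrans = 5 ms, Tprop = 50 ms
RTT = 2 * Tprop = 2 * 50 = 100 ms
U = Ttrans / (Ttrans + RTT)
U = 5 / (5 + 100)
U = 5 / 105 = 0.047619
U% = 4.76%

4.76


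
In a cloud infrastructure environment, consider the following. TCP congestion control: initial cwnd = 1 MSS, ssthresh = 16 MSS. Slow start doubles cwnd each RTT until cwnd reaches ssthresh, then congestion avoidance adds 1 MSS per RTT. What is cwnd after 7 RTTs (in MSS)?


RTT 0: cwnd = 1 MSS (initial)
RTT 1: cwnd = 2 MSS (slow start, doubled)
RTT 2: cwnd = 4 MSS (slow start, doubled)
RTT 3: cwnd = 8 MSS (slow start, doubled)
RTT 4: cwnd = 16 MSS (slow start, doubled)
RTT 5: cwnd = 17 MSS (congestion avoidance, +1)
RTT 6: cwnd = 18 MSS (congestion avoidance, +1)
RTT 7: cwnd = 19 MSS (congestion avoidance, +1)

19


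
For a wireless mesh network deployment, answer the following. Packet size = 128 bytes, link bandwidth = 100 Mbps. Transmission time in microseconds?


Given: packet = 128 bytes, bandwidth = 100 Mbps
Packet in bits = 128 * 8 = 1024 bits
Bandwidth = 100 * 10^6 = 100000000 bps
Time = 1024 / 100000000 seconds
Time in us = 1024 * 10^6 / 100000000 = 10.24

10.24


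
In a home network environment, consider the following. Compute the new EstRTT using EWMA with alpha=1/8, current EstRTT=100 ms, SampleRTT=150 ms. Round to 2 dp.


Given: EstRTT = 100 ms, SampleRTT = 150 ms, alpha = 1/8
New EstRTT = (1 - alpha) * EstRTT + alpha * SampleRTT
(7/8) * 100 = 87.5
(1/8) * 150 = 18.75
New EstRTT = 87.5 + 18.75 = 106.25 ms -> 106.25 ms (2 dp)

106.25


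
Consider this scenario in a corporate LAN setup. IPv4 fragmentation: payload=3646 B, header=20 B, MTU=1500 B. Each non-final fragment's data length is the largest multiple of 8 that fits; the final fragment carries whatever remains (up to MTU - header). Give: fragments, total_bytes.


Max data per non-final fragment = floor((MTU - header)/8)*8 = floor((1500 - 20)/8)*8 = floor(1480/8)*8 = 1480 B
Final fragment needs no 8-byte alignment: it can carry up to MTU - header = 1480 B
Non-final fragments needed = ceil((payload - 1480) / 1480) = ceil(2166/1480) = ceil(1.4635) = 2
Number of fragments = 2 + 1 = 3
Fragment sizes (data): 2 * 1480 B + 686 B (last, 686 <= 1480 OK)
Total bytes sent = payload + n_frags * header = 3646 + 3*20 = 3646 + 60 = 3706 B

3, 3706


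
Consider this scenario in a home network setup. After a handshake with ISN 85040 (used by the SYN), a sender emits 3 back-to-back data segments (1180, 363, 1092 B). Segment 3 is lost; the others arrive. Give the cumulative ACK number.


SYN uses sequence number 85040; first data byte = ISN + 1 = 85041.
Segment 1: SEQ = 85041, len = 1180 B, covers [85041, 86220]
Segment 2: SEQ = 86221, len = 363 B, covers [86221, 86583]
Segment 3: SEQ = 86584, len = 1092 B, covers [86584, 87675] [LOST]
In-order data received: bytes [85041, 86583] (segments 1..2).
Segment 3 missing -> gap begins at byte 86584.
Cumulative ACK = next expected in-order byte = 85041 + 1180 + 363 = 86584

86584


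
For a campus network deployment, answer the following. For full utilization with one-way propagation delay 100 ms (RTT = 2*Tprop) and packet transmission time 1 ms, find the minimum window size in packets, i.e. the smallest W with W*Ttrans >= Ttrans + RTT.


Given: Ttrans = 1 ms, RTT = 200 ms (= 2 * Tprop, Tprop = 100 ms)
Time until first ACK returns = Ttrans + RTT = 1 + 200 = 201 ms
Need W * Ttrans >= Ttrans + RTT  ->  W >= (Ttrans + RTT) / Ttrans
(Ttrans + RTT) / Ttrans = 201 / 1 = 201
W_min = ceil(201) = 201

201


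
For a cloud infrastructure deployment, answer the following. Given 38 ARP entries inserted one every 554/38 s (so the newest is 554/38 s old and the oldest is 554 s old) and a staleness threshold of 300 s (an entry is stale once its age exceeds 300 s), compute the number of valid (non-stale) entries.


Ages are k * 554/38 s for k = 1..38 (spacing = 14.5789 s).
Entry k is valid iff k * 554/38 <= 300 iff k <= 38 * 300 / 554 = 20.5776
n_valid = floor(20.5776) = 20
(n_stale = 38 - 20 = 18)

20


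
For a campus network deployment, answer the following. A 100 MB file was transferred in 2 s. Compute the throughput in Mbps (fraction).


Given: file = 100 MB, time = 2 s
File in Mb = 100 * 8 = 800 Mb
Throughput = 800 / 2 Mbps
Throughput = 400 Mbps

400


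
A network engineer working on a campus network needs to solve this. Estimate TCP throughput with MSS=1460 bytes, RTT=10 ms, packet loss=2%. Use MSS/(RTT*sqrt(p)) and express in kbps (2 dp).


Given: MSS = 1460 bytes, RTT = 10 ms, loss = 2%
RTT in seconds = 10 / 1000 = 0.01
Loss rate = 2% = 0.02
sqrt(loss) = sqrt(0.02) = 0.141421356237
Throughput (bytes/s) = 1460 / (0.01 * 0.141421356237) = 1032375.9005
Throughput (kbps) = 1032375.9005 * 8 / 1000 = 8259.007204 -> 8259.01 kbps (2 dp)

8259.01


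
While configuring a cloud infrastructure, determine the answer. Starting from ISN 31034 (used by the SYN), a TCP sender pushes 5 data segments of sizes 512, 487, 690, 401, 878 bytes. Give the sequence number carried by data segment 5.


The SYN occupies sequence number ISN = 31034, so the first data byte is ISN + 1 = 31035.
SEQ of data segment i = (ISN + 1) + sum of payload sizes of segments 1..i-1.
Segment 1: SEQ = 31035, payload = 512 bytes
Segment 2: SEQ = 31547, payload = 487 bytes
Segment 3: SEQ = 32034, payload = 690 bytes
Segment 4: SEQ = 32724, payload = 401 bytes
Segment 5: SEQ = 33125, payload = 878 bytes
SEQ of segment 5 = 31035 + 512 + 487 + 690 + 401 = 33125

33125


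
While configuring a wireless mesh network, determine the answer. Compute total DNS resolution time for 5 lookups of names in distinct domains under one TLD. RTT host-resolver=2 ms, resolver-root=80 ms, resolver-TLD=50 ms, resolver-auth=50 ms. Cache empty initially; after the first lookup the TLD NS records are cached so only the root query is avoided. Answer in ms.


Lookup 1 (cold cache): local + root + TLD + auth = 2 + 80 + 50 + 50 = 182 ms
Lookups 2..5 (TLD NS cached -> skip root; new domain -> still ask TLD and auth): local + TLD + auth = 2 + 50 + 50 = 102 ms each
Remaining 4 lookups: 4 * 102 = 408 ms
Total = 182 + 408 = 590 ms

590


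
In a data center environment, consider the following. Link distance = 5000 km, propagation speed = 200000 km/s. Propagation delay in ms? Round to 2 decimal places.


Given: distance = 5000 km, speed = 200000 km/s
Delay = distance / speed = 5000 / 200000 seconds
Delay in ms = 5000 * 1000 / 200000
Delay = 25.0000 ms
Rounded to 2 dp = 25.00 ms

25.00


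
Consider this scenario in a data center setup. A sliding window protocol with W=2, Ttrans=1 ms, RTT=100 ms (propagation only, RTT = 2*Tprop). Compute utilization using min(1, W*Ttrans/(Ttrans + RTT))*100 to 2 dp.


Given: W = 2, Ttrans = 1 ms, RTT = 100 ms (= 2 * Tprop, Tprop = 50 ms)
Cycle time = Ttrans + RTT = 1 + 100 = 101 ms (first packet sent until its ACK returns)
W * Ttrans = 2 * 1 = 2 ms of sending per cycle
W * Ttrans / (Ttrans + RTT) = 2 / 101 = 0.019802
U = min(1, 0.019802) = 0.019802
U% = 1.98%

1.98


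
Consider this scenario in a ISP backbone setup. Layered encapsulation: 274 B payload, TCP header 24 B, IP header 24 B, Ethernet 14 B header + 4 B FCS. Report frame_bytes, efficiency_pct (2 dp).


TCP segment = 274 + 24 = 298 B
IP packet = 298 + 24 = 322 B
Ethernet frame = 322 + 14 + 4 = 340 B
Efficiency = app / frame = 274 / 340 = 0.805882 = 80.5882% -> 80.59% (2 dp)

340, 80.59


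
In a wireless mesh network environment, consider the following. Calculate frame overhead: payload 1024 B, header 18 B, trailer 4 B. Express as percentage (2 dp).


Given: payload = 1024 B, header = 18 B, trailer = 4 B
Overhead bytes = header + trailer = 18 + 4 = 22
Total frame = payload + overhead = 1024 + 22 = 1046
Overhead % = 22 / 1046 * 100 = 2.1033% -> 2.10% (2 dp)

2.10


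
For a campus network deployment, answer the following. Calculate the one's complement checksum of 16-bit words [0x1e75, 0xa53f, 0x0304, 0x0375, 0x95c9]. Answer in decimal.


Given words: [0x1e75, 0xa53f, 0x0304, 0x0375, 0x95c9]
Step 1: Sum all words
Raw sum = 7797 + 42303 + 772 + 885 + 38345 = 90102
Step 2: Fold carry: (24566 + 1) = 24567
One's complement = ~24567 & 0xFFFF = 40968

40968


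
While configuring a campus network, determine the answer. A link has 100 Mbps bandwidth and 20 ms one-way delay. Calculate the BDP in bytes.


Given: bandwidth = 100 Mbps, delay = 20 ms
BDP in bits = 100 * 10^6 * 20 / 1000
BDP in bits = 2000000
BDP in bytes = 2000000 / 8 = 250000

250000


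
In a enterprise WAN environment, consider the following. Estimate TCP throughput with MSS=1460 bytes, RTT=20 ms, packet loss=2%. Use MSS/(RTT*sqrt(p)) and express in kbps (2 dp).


Given: MSS = 1460 bytes, RTT = 20 ms, loss = 2%
RTT in seconds = 20 / 1000 = 0.02
Loss rate = 2% = 0.02
sqrt(loss) = sqrt(0.02) = 0.141421356237
Throughput (bytes/s) = 1460 / (0.02 * 0.141421356237) = 516187.9503
Throughput (kbps) = 516187.9503 * 8 / 1000 = 4129.503602 -> 4129.50 kbps (2 dp)

4129.50


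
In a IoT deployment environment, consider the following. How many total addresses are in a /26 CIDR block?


Given: CIDR prefix /26
Host bits = 32 - 26 = 6
Total addresses = 2^6 = 64

64


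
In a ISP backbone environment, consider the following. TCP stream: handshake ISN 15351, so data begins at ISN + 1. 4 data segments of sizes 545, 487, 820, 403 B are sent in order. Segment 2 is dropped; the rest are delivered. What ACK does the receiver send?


SYN uses sequence number 15351; first data byte = ISN + 1 = 15352.
Segment 1: SEQ = 15352, len = 545 B, covers [15352, 15896]
Segment 2: SEQ = 15897, len = 487 B, covers [15897, 16383] [LOST]
Segment 3: SEQ = 16384, len = 820 B, covers [16384, 17203]
Segment 4: SEQ = 17204, len = 403 B, covers [17204, 17606]
In-order data received: bytes [15352, 15896] (segments 1..1).
Segment 2 missing -> gap begins at byte 15897; later segments buffered out of order.
Cumulative ACK = next expected in-order byte = 15352 + 545 = 15897

15897


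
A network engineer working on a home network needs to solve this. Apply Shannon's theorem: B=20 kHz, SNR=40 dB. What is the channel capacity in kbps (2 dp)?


Given: B = 20 kHz, SNR = 40 dB
SNR linear = 10^(40/10) = 10000
1 + SNR = 10001
log2(10001) = 13.2878566418
C = 20 * 1000 * 13.2878566418 = 265757.1328 bps
C = 265.757133 kbps -> 265.76 kbps (2 dp)

265.76


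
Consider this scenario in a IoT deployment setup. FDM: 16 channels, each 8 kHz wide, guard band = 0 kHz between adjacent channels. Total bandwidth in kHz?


Given: 16 channels, 8 kHz each, guard = 0 kHz
Channel bandwidth = 16 * 8 = 128 kHz
Guard bands = 15 gaps * 0 kHz = 0 kHz
Total = 128 + 0 = 128 kHz

128


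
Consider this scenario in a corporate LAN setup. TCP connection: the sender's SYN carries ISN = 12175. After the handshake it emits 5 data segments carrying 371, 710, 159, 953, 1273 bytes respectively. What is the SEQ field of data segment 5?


The SYN occupies sequence number ISN = 12175, so the first data byte is ISN + 1 = 12176.
SEQ of data segment i = (ISN + 1) + sum of payload sizes of segments 1..i-1.
Segment 1: SEQ = 12176, payload = 371 bytes
Segment 2: SEQ = 12547, payload = 710 bytes
Segment 3: SEQ = 13257, payload = 159 bytes
Segment 4: SEQ = 13416, payload = 953 bytes
Segment 5: SEQ = 14369, payload = 1273 bytes
SEQ of segment 5 = 12176 + 371 + 710 + 159 + 953 = 14369

14369


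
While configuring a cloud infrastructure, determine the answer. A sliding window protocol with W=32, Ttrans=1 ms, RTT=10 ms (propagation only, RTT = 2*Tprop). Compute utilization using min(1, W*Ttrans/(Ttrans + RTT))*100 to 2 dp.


Given: W = 32, Ttrans = 1 ms, RTT = 10 ms (= 2 * Tprop, Tprop = 5 ms)
Cycle time = Ttrans + RTT = 1 + 10 = 11 ms (first packet sent until its ACK returns)
W * Ttrans = 32 * 1 = 32 ms of sending per cycle
W * Ttrans / (Ttrans + RTT) = 32 / 11 = 2.909091
U = min(1, 2.909091) = 1.000000
U% = 100.00%

100.00


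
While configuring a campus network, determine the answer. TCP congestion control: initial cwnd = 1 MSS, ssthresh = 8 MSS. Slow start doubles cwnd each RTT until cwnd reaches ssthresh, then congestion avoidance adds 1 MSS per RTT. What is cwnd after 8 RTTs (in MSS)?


RTT 0: cwnd = 1 MSS (initial)
RTT 1: cwnd = 2 MSS (slow start, doubled)
RTT 2: cwnd = 4 MSS (slow start, doubled)
RTT 3: cwnd = 8 MSS (slow start, doubled)
RTT 4: cwnd = 9 MSS (congestion avoidance, +1)
RTT 5: cwnd = 10 MSS (congestion avoidance, +1)
RTT 6: cwnd = 11 MSS (congestion avoidance, +1)
RTT 7: cwnd = 12 MSS (congestion avoidance, +1)
RTT 8: cwnd = 13 MSS (congestion avoidance, +1)

13


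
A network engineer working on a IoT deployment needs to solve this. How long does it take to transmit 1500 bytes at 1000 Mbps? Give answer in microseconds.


Given: packet = 1500 bytes, bandwidth = 1000 Mbps
Packet in bits = 1500 * 8 = 12000 bits
Bandwidth = 1000 * 10^6 = 1000000000 bps
Time = 12000 / 1000000000 seconds
Time in us = 12000 * 10^6 / 1000000000 = 12

12


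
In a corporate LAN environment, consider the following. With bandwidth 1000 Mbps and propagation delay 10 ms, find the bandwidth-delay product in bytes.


Given: bandwidth = 1000 Mbps, delay = 10 ms
BDP in bits = 1000 * 10^6 * 10 / 1000
BDP in bits = 10000000
BDP in bytes = 10000000 / 8 = 1250000

1250000


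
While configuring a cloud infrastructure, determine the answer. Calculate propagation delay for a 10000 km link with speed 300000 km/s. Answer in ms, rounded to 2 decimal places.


Given: distance = 10000 km, speed = 300000 km/s
Delay = distance / speed = 10000 / 300000 seconds
Delay in ms = 10000 * 1000 / 300000
Delay = 33.3333 ms
Rounded to 2 dp = 33.33 ms

33.33


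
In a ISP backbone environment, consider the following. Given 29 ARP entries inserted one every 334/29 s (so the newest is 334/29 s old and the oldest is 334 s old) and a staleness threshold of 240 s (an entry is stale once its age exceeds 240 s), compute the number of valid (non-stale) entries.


Ages are k * 334/29 s for k = 1..29 (spacing = 11.5172 s).
Entry k is valid iff k * 334/29 <= 240 iff k <= 29 * 240 / 334 = 20.8383
n_valid = floor(20.8383) = 20
(n_stale = 29 - 20 = 9)

20


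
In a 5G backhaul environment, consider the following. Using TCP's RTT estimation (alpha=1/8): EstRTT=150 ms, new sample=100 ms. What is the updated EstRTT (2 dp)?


Given: EstRTT = 150 ms, SampleRTT = 100 ms, alpha = 1/8
New EstRTT = (1 - alpha) * EstRTT + alpha * SampleRTT
(7/8) * 150 = 131.25
(1/8) * 100 = 12.5
New EstRTT = 131.25 + 12.5 = 143.75 ms -> 143.75 ms (2 dp)

143.75


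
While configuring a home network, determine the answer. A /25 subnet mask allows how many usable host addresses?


Given: subnet mask /25
Host bits = 32 - 25 = 7
Total addresses = 2^7 = 128
Usable hosts = 128 - 2 (network + broadcast) = 126

126


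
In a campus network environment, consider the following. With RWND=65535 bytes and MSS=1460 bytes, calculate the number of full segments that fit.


Given: RWND = 65535 bytes, MSS = 1460 bytes
Full segments = floor(RWND / MSS)
Full segments = floor(65535 / 1460)
Full segments = floor(44.887) = 44

44


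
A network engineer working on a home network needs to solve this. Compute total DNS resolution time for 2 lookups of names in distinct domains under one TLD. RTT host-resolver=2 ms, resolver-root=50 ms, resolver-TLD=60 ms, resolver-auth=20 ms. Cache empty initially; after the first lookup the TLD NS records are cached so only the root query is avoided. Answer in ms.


Lookup 1 (cold cache): local + root + TLD + auth = 2 + 50 + 60 + 20 = 132 ms
Lookups 2..2 (TLD NS cached -> skip root; new domain -> still ask TLD and auth): local + TLD + auth = 2 + 60 + 20 = 82 ms each
Remaining 1 lookups: 1 * 82 = 82 ms
Total = 132 + 82 = 214 ms

214


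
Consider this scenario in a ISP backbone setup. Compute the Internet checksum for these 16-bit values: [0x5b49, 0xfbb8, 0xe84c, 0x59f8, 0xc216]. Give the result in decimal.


Given words: [0x5b49, 0xfbb8, 0xe84c, 0x59f8, 0xc216]
Step 1: Sum all words
Raw sum = 23369 + 64440 + 59468 + 23032 + 49686 = 219995
Step 2: Fold carry: (23387 + 3) = 23390
One's complement = ~23390 & 0xFFFF = 42145

42145


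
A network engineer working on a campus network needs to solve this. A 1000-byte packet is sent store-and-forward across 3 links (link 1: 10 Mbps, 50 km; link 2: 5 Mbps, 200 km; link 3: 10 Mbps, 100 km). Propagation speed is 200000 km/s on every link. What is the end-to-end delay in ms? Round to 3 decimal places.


Packet = 1000 bytes = 8000 bits. Store-and-forward: sum (t_trans + t_prop) per link.
Link 1: t_trans = 8000/(10*10^6) s = 0.8000 ms; t_prop = 50/200000 s = 0.2500 ms; subtotal = 1.0500 ms
Link 2: t_trans = 8000/(5*10^6) s = 1.6000 ms; t_prop = 200/200000 s = 1.0000 ms; subtotal = 2.6000 ms
Link 3: t_trans = 8000/(10*10^6) s = 0.8000 ms; t_prop = 100/200000 s = 0.5000 ms; subtotal = 1.3000 ms
End-to-end = 1.0500 + 2.6000 + 1.3000 = 4.9500 ms -> 4.950 ms (3 dp)

4.950


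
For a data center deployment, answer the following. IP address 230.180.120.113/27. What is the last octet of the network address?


Given: IP = 230.180.120.113, prefix = /27
Subnet mask = 255.255.255.224
Last octet of IP: 113
Last octet of mask: 224
Network last octet = 113 AND 224 = 96

96


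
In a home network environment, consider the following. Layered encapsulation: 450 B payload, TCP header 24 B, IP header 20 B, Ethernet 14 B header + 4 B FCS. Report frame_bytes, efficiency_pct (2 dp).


TCP segment = 450 + 24 = 474 B
IP packet = 474 + 20 = 494 B
Ethernet frame = 494 + 14 + 4 = 512 B
Efficiency = app / frame = 450 / 512 = 0.878906 = 87.8906% -> 87.89% (2 dp)

512, 87.89


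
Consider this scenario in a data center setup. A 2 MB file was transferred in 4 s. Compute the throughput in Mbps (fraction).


Given: file = 2 MB, time = 4 s
File in Mb = 2 * 8 = 16 Mb
Throughput = 16 / 4 Mbps
Throughput = 4 Mbps

4


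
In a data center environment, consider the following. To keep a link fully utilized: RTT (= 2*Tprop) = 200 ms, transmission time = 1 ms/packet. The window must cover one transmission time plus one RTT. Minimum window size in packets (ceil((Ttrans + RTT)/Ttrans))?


Given: Ttrans = 1 ms, RTT = 200 ms (= 2 * Tprop, Tprop = 100 ms)
Time until first ACK returns = Ttrans + RTT = 1 + 200 = 201 ms
Need W * Ttrans >= Ttrans + RTT  ->  W >= (Ttrans + RTT) / Ttrans
(Ttrans + RTT) / Ttrans = 201 / 1 = 201
W_min = ceil(201) = 201

201


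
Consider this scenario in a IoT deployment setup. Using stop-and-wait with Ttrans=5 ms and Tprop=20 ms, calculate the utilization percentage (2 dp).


Given: Ttrans = 5 ms, Tprop = 20 ms
RTT = 2 * Tprop = 2 * 20 = 40 ms
U = Ttrans / (Ttrans + RTT)
U = 5 / (5 + 40)
U = 5 / 45 = 0.111111
U% = 11.11%

11.11


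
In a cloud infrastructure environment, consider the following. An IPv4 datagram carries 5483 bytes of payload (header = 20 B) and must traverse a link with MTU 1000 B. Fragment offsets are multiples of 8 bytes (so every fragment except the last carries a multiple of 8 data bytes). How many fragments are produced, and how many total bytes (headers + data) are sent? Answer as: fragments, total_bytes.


Max data per non-final fragment = floor((MTU - header)/8)*8 = floor((1000 - 20)/8)*8 = floor(980/8)*8 = 976 B
Final fragment needs no 8-byte alignment: it can carry up to MTU - header = 980 B
Non-final fragments needed = ceil((payload - 980) / 976) = ceil(4503/976) = ceil(4.6137) = 5
Number of fragments = 5 + 1 = 6
Fragment sizes (data): 5 * 976 B + 603 B (last, 603 <= 980 OK)
Total bytes sent = payload + n_frags * header = 5483 + 6*20 = 5483 + 120 = 5603 B

6, 5603


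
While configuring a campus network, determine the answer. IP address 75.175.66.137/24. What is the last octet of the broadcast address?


Given: IP = 75.175.66.137, prefix = /24
Host bits = 32 - 24 = 8
Network last octet = 137 AND mask = 0
Host part size = 2^8 - 1 = 255
Broadcast last octet = 0 OR 255 = 255

255


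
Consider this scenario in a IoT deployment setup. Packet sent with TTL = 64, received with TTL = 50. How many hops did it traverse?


Given: initial TTL = 64, received TTL = 50
Hops = initial TTL - received TTL
Hops = 64 - 50 = 14

14


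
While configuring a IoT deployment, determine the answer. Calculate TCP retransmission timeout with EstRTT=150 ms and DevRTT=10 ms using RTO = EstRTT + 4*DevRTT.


Given: EstRTT = 150 ms, DevRTT = 10 ms
Timeout = EstRTT + 4 * DevRTT
4 * DevRTT = 4 * 10 = 40
Timeout = 150 + 40 = 190 ms

190


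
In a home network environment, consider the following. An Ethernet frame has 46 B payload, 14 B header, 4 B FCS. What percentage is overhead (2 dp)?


Given: payload = 46 B, header = 14 B, trailer = 4 B
Overhead bytes = header + trailer = 14 + 4 = 18
Total frame = payload + overhead = 46 + 18 = 64
Overhead % = 18 / 64 * 100 = 28.1250% -> 28.13% (2 dp)

28.13


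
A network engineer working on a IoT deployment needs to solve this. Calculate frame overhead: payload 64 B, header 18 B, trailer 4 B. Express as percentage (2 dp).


Given: payload = 64 B, header = 18 B, trailer = 4 B
Overhead bytes = header + trailer = 18 + 4 = 22
Total frame = payload + overhead = 64 + 22 = 86
Overhead % = 22 / 86 * 100 = 25.5814% -> 25.58% (2 dp)

25.58


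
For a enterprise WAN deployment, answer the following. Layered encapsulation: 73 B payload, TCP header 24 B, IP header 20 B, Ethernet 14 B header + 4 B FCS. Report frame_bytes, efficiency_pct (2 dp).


TCP segment = 73 + 24 = 97 B
IP packet = 97 + 20 = 117 B
Ethernet frame = 117 + 14 + 4 = 135 B
Efficiency = app / frame = 73 / 135 = 0.540741 = 54.0741% -> 54.07% (2 dp)

135, 54.07


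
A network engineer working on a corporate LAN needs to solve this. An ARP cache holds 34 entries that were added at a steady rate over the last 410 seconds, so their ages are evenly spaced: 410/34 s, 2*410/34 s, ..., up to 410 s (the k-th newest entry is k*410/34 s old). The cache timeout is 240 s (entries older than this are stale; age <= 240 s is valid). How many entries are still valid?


Ages are k * 410/34 s for k = 1..34 (spacing = 12.0588 s).
Entry k is valid iff k * 410/34 <= 240 iff k <= 34 * 240 / 410 = 19.9024
n_valid = floor(19.9024) = 19
(n_stale = 34 - 19 = 15)

19


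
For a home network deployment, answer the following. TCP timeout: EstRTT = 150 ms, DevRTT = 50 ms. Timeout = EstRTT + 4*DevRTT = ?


Given: EstRTT = 150 ms, DevRTT = 50 ms
Timeout = EstRTT + 4 * DevRTT
4 * DevRTT = 4 * 50 = 200
Timeout = 150 + 200 = 350 ms

350


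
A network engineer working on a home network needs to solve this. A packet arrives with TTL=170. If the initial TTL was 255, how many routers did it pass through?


Given: initial TTL = 255, received TTL = 170
Hops = initial TTL - received TTL
Hops = 255 - 170 = 85

85


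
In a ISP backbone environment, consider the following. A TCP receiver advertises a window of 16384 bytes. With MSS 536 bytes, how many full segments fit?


Given: RWND = 16384 bytes, MSS = 536 bytes
Full segments = floor(RWND / MSS)
Full segments = floor(16384 / 536)
Full segments = floor(30.5672) = 30

30


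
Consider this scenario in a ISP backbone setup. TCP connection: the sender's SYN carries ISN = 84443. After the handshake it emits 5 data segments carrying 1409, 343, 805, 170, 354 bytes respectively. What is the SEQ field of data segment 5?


The SYN occupies sequence number ISN = 84443, so the first data byte is ISN + 1 = 84444.
SEQ of data segment i = (ISN + 1) + sum of payload sizes of segments 1..i-1.
Segment 1: SEQ = 84444, payload = 1409 bytes
Segment 2: SEQ = 85853, payload = 343 bytes
Segment 3: SEQ = 86196, payload = 805 bytes
Segment 4: SEQ = 87001, payload = 170 bytes
Segment 5: SEQ = 87171, payload = 354 bytes
SEQ of segment 5 = 84444 + 1409 + 343 + 805 + 170 = 87171

87171


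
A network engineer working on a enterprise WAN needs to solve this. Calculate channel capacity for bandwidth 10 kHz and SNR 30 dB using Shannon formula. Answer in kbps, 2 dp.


Given: B = 10 kHz, SNR = 30 dB
SNR linear = 10^(30/10) = 1000
1 + SNR = 1001
log2(1001) = 9.9672262588
C = 10 * 1000 * 9.9672262588 = 99672.2626 bps
C = 99.672263 kbps -> 99.67 kbps (2 dp)

99.67


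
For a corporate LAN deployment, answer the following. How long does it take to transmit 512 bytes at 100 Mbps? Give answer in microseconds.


Given: packet = 512 bytes, bandwidth = 100 Mbps
Packet in bits = 512 * 8 = 4096 bits
Bandwidth = 100 * 10^6 = 100000000 bps
Time = 4096 / 100000000 seconds
Time in us = 4096 * 10^6 / 100000000 = 40.96

40.96


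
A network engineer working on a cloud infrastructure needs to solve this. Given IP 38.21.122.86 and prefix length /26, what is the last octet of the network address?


Given: IP = 38.21.122.86, prefix = /26
Subnet mask = 255.255.255.192
Last octet of IP: 86
Last octet of mask: 192
Network last octet = 86 AND 192 = 64

64


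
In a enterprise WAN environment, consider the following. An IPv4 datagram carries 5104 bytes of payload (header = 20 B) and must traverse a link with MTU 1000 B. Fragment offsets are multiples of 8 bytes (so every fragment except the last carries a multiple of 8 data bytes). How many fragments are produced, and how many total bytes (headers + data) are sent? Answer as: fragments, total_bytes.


Max data per non-final fragment = floor((MTU - header)/8)*8 = floor((1000 - 20)/8)*8 = floor(980/8)*8 = 976 B
Final fragment needs no 8-byte alignment: it can carry up to MTU - header = 980 B
Non-final fragments needed = ceil((payload - 980) / 976) = ceil(4124/976) = ceil(4.2254) = 5
Number of fragments = 5 + 1 = 6
Fragment sizes (data): 5 * 976 B + 224 B (last, 224 <= 980 OK)
Total bytes sent = payload + n_frags * header = 5104 + 6*20 = 5104 + 120 = 5224 B

6, 5224


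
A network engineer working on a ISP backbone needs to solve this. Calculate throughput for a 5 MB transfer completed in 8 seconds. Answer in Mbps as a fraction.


Given: file = 5 MB, time = 8 s
File in Mb = 5 * 8 = 40 Mb
Throughput = 40 / 8 Mbps
Throughput = 5 Mbps

5


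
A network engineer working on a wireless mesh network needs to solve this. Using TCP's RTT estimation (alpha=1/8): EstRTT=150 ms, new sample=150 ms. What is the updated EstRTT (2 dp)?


Given: EstRTT = 150 ms, SampleRTT = 150 ms, alpha = 1/8
New EstRTT = (1 - alpha) * EstRTT + alpha * SampleRTT
(7/8) * 150 = 131.25
(1/8) * 150 = 18.75
New EstRTT = 131.25 + 18.75 = 150 ms -> 150.00 ms (2 dp)

150.00


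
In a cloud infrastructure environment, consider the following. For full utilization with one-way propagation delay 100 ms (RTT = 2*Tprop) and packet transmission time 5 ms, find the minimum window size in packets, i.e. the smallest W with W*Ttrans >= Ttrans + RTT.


Given: Ttrans = 5 ms, RTT = 200 ms (= 2 * Tprop, Tprop = 100 ms)
Time until first ACK returns = Ttrans + RTT = 5 + 200 = 205 ms
Need W * Ttrans >= Ttrans + RTT  ->  W >= (Ttrans + RTT) / Ttrans
(Ttrans + RTT) / Ttrans = 205 / 5 = 41
W_min = ceil(41) = 41

41


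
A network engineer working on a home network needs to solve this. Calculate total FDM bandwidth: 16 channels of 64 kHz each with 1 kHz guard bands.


Given: 16 channels, 64 kHz each, guard = 1 kHz
Channel bandwidth = 16 * 64 = 1024 kHz
Guard bands = 15 gaps * 1 kHz = 15 kHz
Total = 1024 + 15 = 1039 kHz

1039


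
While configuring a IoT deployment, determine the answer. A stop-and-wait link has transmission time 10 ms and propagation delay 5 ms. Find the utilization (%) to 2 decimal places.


Given: Ttrans = 10 ms, Tprop = 5 ms
RTT = 2 * Tprop = 2 * 5 = 10 ms
U = Ttrans / (Ttrans + RTT)
U = 10 / (10 + 10)
U = 10 / 20 = 0.5
U% = 50.00%

50.00


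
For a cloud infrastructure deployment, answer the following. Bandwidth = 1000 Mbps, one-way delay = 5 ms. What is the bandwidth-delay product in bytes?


Given: bandwidth = 1000 Mbps, delay = 5 ms
BDP in bits = 1000 * 10^6 * 5 / 1000
BDP in bits = 5000000
BDP in bytes = 5000000 / 8 = 625000

625000


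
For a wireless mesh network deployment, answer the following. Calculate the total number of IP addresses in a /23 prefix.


Given: CIDR prefix /23
Host bits = 32 - 23 = 9
Total addresses = 2^9 = 512

512


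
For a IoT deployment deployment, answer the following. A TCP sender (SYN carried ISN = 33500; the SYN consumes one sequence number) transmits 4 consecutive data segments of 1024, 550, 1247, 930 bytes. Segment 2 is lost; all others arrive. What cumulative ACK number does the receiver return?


SYN uses sequence number 33500; first data byte = ISN + 1 = 33501.
Segment 1: SEQ = 33501, len = 1024 B, covers [33501, 34524]
Segment 2: SEQ = 34525, len = 550 B, covers [34525, 35074] [LOST]
Segment 3: SEQ = 35075, len = 1247 B, covers [35075, 36321]
Segment 4: SEQ = 36322, len = 930 B, covers [36322, 37251]
In-order data received: bytes [33501, 34524] (segments 1..1).
Segment 2 missing -> gap begins at byte 34525; later segments buffered out of order.
Cumulative ACK = next expected in-order byte = 33501 + 1024 = 34525

34525


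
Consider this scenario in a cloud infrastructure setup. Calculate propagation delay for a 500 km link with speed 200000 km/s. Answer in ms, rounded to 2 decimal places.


Given: distance = 500 km, speed = 200000 km/s
Delay = distance / speed = 500 / 200000 seconds
Delay in ms = 500 * 1000 / 200000
Delay = 2.5000 ms
Rounded to 2 dp = 2.50 ms

2.50


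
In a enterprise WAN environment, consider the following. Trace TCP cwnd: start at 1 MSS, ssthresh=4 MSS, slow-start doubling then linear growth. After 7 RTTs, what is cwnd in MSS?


RTT 0: cwnd = 1 MSS (initial)
RTT 1: cwnd = 2 MSS (slow start, doubled)
RTT 2: cwnd = 4 MSS (slow start, doubled)
RTT 3: cwnd = 5 MSS (congestion avoidance, +1)
RTT 4: cwnd = 6 MSS (congestion avoidance, +1)
RTT 5: cwnd = 7 MSS (congestion avoidance, +1)
RTT 6: cwnd = 8 MSS (congestion avoidance, +1)
RTT 7: cwnd = 9 MSS (congestion avoidance, +1)

9


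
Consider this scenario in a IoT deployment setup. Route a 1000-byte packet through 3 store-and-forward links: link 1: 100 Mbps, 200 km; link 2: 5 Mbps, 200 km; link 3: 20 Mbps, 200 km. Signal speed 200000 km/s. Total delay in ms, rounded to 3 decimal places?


Packet = 1000 bytes = 8000 bits. Store-and-forward: sum (t_trans + t_prop) per link.
Link 1: t_trans = 8000/(100*10^6) s = 0.0800 ms; t_prop = 200/200000 s = 1.0000 ms; subtotal = 1.0800 ms
Link 2: t_trans = 8000/(5*10^6) s = 1.6000 ms; t_prop = 200/200000 s = 1.0000 ms; subtotal = 2.6000 ms
Link 3: t_trans = 8000/(20*10^6) s = 0.4000 ms; t_prop = 200/200000 s = 1.0000 ms; subtotal = 1.4000 ms
End-to-end = 1.0800 + 2.6000 + 1.4000 = 5.0800 ms -> 5.080 ms (3 dp)

5.080


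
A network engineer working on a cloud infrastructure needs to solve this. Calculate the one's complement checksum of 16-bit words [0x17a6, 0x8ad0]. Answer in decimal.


Given words: [0x17a6, 0x8ad0]
Step 1: Sum all words
Raw sum = 6054 + 35536 = 41590
One's complement = ~41590 & 0xFFFF = 23945

23945


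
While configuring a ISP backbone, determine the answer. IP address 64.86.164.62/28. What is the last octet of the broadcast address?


Given: IP = 64.86.164.62, prefix = /28
Host bits = 32 - 28 = 4
Network last octet = 62 AND mask = 48
Host part size = 2^4 - 1 = 15
Broadcast last octet = 48 OR 15 = 63

63


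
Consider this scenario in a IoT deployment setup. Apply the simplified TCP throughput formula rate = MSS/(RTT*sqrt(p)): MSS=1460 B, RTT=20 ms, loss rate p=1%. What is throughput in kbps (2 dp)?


Given: MSS = 1460 bytes, RTT = 20 ms, loss = 1%
RTT in seconds = 20 / 1000 = 0.02
Loss rate = 1% = 0.01
sqrt(loss) = sqrt(0.01) = 0.1
Throughput (bytes/s) = 1460 / (0.02 * 0.1) = 730000.0000
Throughput (kbps) = 730000.0000 * 8 / 1000 = 5840.000000 -> 5840.00 kbps (2 dp)

5840.00


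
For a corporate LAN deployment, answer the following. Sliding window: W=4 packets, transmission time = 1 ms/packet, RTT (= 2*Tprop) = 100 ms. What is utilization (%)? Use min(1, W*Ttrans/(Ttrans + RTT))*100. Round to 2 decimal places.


Given: W = 4, Ttrans = 1 ms, RTT = 100 ms (= 2 * Tprop, Tprop = 50 ms)
Cycle time = Ttrans + RTT = 1 + 100 = 101 ms (first packet sent until its ACK returns)
W * Ttrans = 4 * 1 = 4 ms of sending per cycle
W * Ttrans / (Ttrans + RTT) = 4 / 101 = 0.039604
U = min(1, 0.039604) = 0.039604
U% = 3.96%

3.96


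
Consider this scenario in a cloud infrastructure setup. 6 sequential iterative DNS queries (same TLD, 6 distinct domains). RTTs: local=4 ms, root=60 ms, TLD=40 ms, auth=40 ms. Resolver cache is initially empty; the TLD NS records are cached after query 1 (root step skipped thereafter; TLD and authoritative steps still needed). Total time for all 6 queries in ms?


Lookup 1 (cold cache): local + root + TLD + auth = 4 + 60 + 40 + 40 = 144 ms
Lookups 2..6 (TLD NS cached -> skip root; new domain -> still ask TLD and auth): local + TLD + auth = 4 + 40 + 40 = 84 ms each
Remaining 5 lookups: 5 * 84 = 420 ms
Total = 144 + 420 = 564 ms

564


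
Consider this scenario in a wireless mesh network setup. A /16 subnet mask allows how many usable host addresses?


Given: subnet mask /16
Host bits = 32 - 16 = 16
Total addresses = 2^16 = 65536
Usable hosts = 65536 - 2 (network + broadcast) = 65534

65534


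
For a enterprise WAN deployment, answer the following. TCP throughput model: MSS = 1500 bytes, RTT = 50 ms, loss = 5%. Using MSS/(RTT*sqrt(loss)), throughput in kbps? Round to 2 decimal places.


Given: MSS = 1500 bytes, RTT = 50 ms, loss = 5%
RTT in seconds = 50 / 1000 = 0.05
Loss rate = 5% = 0.05
sqrt(loss) = sqrt(0.05) = 0.223606797750
Throughput (bytes/s) = 1500 / (0.05 * 0.223606797750) = 134164.0786
Throughput (kbps) = 134164.0786 * 8 / 1000 = 1073.312629 -> 1073.31 kbps (2 dp)

1073.31


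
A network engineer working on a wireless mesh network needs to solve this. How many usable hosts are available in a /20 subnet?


Given: subnet mask /20
Host bits = 32 - 20 = 12
Total addresses = 2^12 = 4096
Usable hosts = 4096 - 2 (network + broadcast) = 4094

4094


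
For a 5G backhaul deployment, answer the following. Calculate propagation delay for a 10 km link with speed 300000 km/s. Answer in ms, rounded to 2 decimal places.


Given: distance = 10 km, speed = 300000 km/s
Delay = distance / speed = 10 / 300000 seconds
Delay in ms = 10 * 1000 / 300000
Delay = 0.0333 ms
Rounded to 2 dp = 0.03 ms

0.03


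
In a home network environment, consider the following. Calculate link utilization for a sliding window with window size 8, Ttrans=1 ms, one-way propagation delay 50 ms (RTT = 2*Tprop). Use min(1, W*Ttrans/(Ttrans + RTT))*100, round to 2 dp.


Given: W = 8, Ttrans = 1 ms, RTT = 100 ms (= 2 * Tprop, Tprop = 50 ms)
Cycle time = Ttrans + RTT = 1 + 100 = 101 ms (first packet sent until its ACK returns)
W * Ttrans = 8 * 1 = 8 ms of sending per cycle
W * Ttrans / (Ttrans + RTT) = 8 / 101 = 0.079208
U = min(1, 0.079208) = 0.079208
U% = 7.92%

7.92


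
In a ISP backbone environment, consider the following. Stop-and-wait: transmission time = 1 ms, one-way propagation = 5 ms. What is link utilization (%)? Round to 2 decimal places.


Given: Ttrans = 1 ms, Tprop = 5 ms
RTT = 2 * Tprop = 2 * 5 = 10 ms
U = Ttrans / (Ttrans + RTT)
U = 1 / (1 + 10)
U = 1 / 11 = 0.090909
U% = 9.09%

9.09


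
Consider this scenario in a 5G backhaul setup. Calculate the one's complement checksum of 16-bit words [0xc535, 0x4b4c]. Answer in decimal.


Given words: [0xc535, 0x4b4c]
Step 1: Sum all words
Raw sum = 50485 + 19276 = 69761
Step 2: Fold carry: (4225 + 1) = 4226
One's complement = ~4226 & 0xFFFF = 61309

61309


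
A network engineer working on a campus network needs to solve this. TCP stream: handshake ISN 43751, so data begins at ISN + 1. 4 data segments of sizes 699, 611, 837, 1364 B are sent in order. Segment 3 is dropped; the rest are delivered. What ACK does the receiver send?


SYN uses sequence number 43751; first data byte = ISN + 1 = 43752.
Segment 1: SEQ = 43752, len = 699 B, covers [43752, 44450]
Segment 2: SEQ = 44451, len = 611 B, covers [44451, 45061]
Segment 3: SEQ = 45062, len = 837 B, covers [45062, 45898] [LOST]
Segment 4: SEQ = 45899, len = 1364 B, covers [45899, 47262]
In-order data received: bytes [43752, 45061] (segments 1..2).
Segment 3 missing -> gap begins at byte 45062; later segments buffered out of order.
Cumulative ACK = next expected in-order byte = 43752 + 699 + 611 = 45062

45062


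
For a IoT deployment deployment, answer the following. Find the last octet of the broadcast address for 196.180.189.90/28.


Given: IP = 196.180.189.90, prefix = /28
Host bits = 32 - 28 = 4
Network last octet = 90 AND mask = 80
Host part size = 2^4 - 1 = 15
Broadcast last octet = 80 OR 15 = 95

95


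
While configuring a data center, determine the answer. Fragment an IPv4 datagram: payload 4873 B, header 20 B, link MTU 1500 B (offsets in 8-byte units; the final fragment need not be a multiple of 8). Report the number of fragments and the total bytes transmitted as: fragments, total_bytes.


Max data per non-final fragment = floor((MTU - header)/8)*8 = floor((1500 - 20)/8)*8 = floor(1480/8)*8 = 1480 B
Final fragment needs no 8-byte alignment: it can carry up to MTU - header = 1480 B
Non-final fragments needed = ceil((payload - 1480) / 1480) = ceil(3393/1480) = ceil(2.2926) = 3
Number of fragments = 3 + 1 = 4
Fragment sizes (data): 3 * 1480 B + 433 B (last, 433 <= 1480 OK)
Total bytes sent = payload + n_frags * header = 4873 + 4*20 = 4873 + 80 = 4953 B

4, 4953


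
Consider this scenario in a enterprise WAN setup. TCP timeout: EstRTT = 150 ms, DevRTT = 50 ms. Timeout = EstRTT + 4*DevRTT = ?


Given: EstRTT = 150 ms, DevRTT = 50 ms
Timeout = EstRTT + 4 * DevRTT
4 * DevRTT = 4 * 50 = 200
Timeout = 150 + 200 = 350 ms

350


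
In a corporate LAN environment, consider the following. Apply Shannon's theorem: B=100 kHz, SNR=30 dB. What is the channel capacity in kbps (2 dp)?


Given: B = 100 kHz, SNR = 30 dB
SNR linear = 10^(30/10) = 1000
1 + SNR = 1001
log2(1001) = 9.9672262588
C = 100 * 1000 * 9.9672262588 = 996722.6259 bps
C = 996.722626 kbps -> 996.72 kbps (2 dp)

996.72


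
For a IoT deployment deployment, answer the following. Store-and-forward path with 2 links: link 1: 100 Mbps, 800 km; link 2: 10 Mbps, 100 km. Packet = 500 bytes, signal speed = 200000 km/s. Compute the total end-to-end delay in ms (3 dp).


Packet = 500 bytes = 4000 bits. Store-and-forward: sum (t_trans + t_prop) per link.
Link 1: t_trans = 4000/(100*10^6) s = 0.0400 ms; t_prop = 800/200000 s = 4.0000 ms; subtotal = 4.0400 ms
Link 2: t_trans = 4000/(10*10^6) s = 0.4000 ms; t_prop = 100/200000 s = 0.5000 ms; subtotal = 0.9000 ms
End-to-end = 4.0400 + 0.9000 = 4.9400 ms -> 4.940 ms (3 dp)

4.940


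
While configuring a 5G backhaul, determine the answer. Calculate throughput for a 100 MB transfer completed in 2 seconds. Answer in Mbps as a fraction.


Given: file = 100 MB, time = 2 s
File in Mb = 100 * 8 = 800 Mb
Throughput = 800 / 2 Mbps
Throughput = 400 Mbps

400


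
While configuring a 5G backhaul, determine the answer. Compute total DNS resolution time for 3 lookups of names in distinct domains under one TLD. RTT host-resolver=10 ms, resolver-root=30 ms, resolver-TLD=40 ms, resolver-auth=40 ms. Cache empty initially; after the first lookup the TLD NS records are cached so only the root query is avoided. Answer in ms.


Lookup 1 (cold cache): local + root + TLD + auth = 10 + 30 + 40 + 40 = 120 ms
Lookups 2..3 (TLD NS cached -> skip root; new domain -> still ask TLD and auth): local + TLD + auth = 10 + 40 + 40 = 90 ms each
Remaining 2 lookups: 2 * 90 = 180 ms
Total = 120 + 180 = 300 ms

300
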